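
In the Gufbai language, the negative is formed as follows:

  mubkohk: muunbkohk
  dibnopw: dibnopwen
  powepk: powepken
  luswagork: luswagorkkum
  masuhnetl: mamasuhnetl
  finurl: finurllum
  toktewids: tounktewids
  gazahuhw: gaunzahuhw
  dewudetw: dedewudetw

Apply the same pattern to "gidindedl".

"gidindedl" has second-to-last letter 'd'. The one such stem in the data (toktewids → tounktewids) inserts -un- after the first vowel (as do gazahuhw, mubkohk), so the same rule applies.
So gidindedl → giundindedl.

giundindedl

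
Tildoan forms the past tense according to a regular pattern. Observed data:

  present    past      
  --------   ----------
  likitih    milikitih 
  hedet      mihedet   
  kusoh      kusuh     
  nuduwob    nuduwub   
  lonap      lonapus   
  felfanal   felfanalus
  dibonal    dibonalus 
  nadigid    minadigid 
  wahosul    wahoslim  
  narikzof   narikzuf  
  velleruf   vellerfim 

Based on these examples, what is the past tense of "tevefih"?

narikzof and velleruf both end in -f yet inflect differently (narikzuf, vellerfim), so the final letter is not what conditions the rule; the last vowel is.
"tevefih" has last vowel 'i'. The stems whose last vowel is 'i' (likitih → milikitih, nadigid → minadigid) add the prefix mi-.
The other patterns: stems whose last vowel is 'a' add -us; stems whose last vowel is 'o' change the last vowel to 'u'; stems whose last vowel is 'u' delete the last vowel and add -im.
So tevefih → mitevefih.

mitevefih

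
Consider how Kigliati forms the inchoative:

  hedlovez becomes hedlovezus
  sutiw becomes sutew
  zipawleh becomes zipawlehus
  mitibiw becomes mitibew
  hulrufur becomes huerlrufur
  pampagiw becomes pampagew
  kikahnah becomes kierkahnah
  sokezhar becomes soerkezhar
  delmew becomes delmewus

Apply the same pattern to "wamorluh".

sutiw and delmew both end in -w yet inflect differently (sutew, delmewus), so the final letter is not what conditions the rule; the last vowel is.
"wamorluh" has last vowel 'u'. The one such stem in the data (hulrufur → huerlrufur) inserts -er- after the first vowel (as do kikahnah, sokezhar), so the same rule applies.
So wamorluh → waermorluh.

waermorluh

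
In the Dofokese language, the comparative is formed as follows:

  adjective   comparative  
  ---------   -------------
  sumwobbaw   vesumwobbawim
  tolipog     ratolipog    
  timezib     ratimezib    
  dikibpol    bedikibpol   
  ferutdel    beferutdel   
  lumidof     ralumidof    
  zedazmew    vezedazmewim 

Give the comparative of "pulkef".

rapulkef

zedazmew and ferutdel both have last vowel 'e' yet inflect differently (vezedazmewim, beferutdel), so the last vowel is not what conditions the rule; the final letter is.
"pulkef" ends in -f. The one such stem in the data (lumidof → ralumidof) adds the prefix ra-, so the same rule applies.
The other patterns: stems ending in -w add ve- … -im around the stem; stems ending in -l add the prefix be-.
So pulkef → rapulkef.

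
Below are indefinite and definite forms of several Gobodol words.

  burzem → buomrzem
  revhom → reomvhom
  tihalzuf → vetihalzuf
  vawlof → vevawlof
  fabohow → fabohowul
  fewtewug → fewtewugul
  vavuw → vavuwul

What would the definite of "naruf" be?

venaruf

revhom and vawlof both have last vowel 'o' yet inflect differently (reomvhom, vevawlof), so the last vowel is not what conditions the rule; the final letter is.
"naruf" ends in -f. The stems ending in -f (tihalzuf → vetihalzuf, vawlof → vevawlof) add the prefix ve-.
The other patterns: stems ending in -m insert -om- after the first vowel; stems ending in -g or -w add -ul.
So naruf → venaruf.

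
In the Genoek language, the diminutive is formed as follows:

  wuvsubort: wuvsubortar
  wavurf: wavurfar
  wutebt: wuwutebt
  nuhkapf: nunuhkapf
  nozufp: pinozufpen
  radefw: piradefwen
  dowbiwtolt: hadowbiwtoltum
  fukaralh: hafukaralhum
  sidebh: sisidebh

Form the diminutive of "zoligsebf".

sidebh and fukaralh both end in -h yet inflect differently (sisidebh, hafukaralhum), so the final letter is not what conditions the rule; the second-to-last letter is.
"zoligsebf" has second-to-last letter 'b'. The stems whose second-to-last letter is 'b' (wutebt → wuwutebt, sidebh → sisidebh) repeat the first consonant+vowel as a prefix.
The other patterns: stems whose second-to-last letter is 'l' add ha- … -um around the stem; stems whose second-to-last letter is 'r' add -ar; stems whose second-to-last letter is 'f' add pi- … -en around the stem.
So zoligsebf → zozoligsebf.

zozoligsebf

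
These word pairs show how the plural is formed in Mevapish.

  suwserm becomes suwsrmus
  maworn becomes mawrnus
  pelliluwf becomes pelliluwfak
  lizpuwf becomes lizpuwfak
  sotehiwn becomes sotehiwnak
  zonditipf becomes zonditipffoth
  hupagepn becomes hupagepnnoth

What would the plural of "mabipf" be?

mabipffoth

maworn and sotehiwn both end in -n yet inflect differently (mawrnus, sotehiwnak), so the final letter is not what conditions the rule; the second-to-last letter is.
"mabipf" has second-to-last letter 'p'. The stems whose second-to-last letter is 'p' (zonditipf → zonditipffoth, hupagepn → hupagepnnoth) double the final consonant and add -oth.
So mabipf → mabipffoth.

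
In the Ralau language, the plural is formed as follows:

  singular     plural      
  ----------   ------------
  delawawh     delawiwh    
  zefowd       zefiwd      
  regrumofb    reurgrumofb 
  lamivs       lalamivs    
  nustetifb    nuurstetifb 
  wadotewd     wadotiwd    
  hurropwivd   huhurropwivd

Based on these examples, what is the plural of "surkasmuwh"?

surkasmiwh

zefowd and hurropwivd both end in -d yet inflect differently (zefiwd, huhurropwivd), so the final letter is not what conditions the rule; the second-to-last letter is.
"surkasmuwh" has second-to-last letter 'w'. The stems whose second-to-last letter is 'w' (delawawh → delawiwh, zefowd → zefiwd, wadotewd → wadotiwd) change the last vowel to 'i'.
The other patterns: stems whose second-to-last letter is 'f' insert -ur- after the first vowel; stems whose second-to-last letter is 'v' repeat the first consonant+vowel as a prefix.
So surkasmuwh → surkasmiwh.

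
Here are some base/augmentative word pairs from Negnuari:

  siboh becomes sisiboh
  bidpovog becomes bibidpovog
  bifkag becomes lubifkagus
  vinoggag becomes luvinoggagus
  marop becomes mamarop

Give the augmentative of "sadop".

sasadop

bidpovog and vinoggag both end in -g yet inflect differently (bibidpovog, luvinoggagus), so the final letter is not what conditions the rule; the last vowel is.
"sadop" has last vowel 'o'. The stems whose last vowel is 'o' (bidpovog → bibidpovog, marop → mamarop, siboh → sisiboh) repeat the first consonant+vowel as a prefix.
The other pattern: stems whose last vowel is 'a' add lu- … -us around the stem.
So sadop → sasadop.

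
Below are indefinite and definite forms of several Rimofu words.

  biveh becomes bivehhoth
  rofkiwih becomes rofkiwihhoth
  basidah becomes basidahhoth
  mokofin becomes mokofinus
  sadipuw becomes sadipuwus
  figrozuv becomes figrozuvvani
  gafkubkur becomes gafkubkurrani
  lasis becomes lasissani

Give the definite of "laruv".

"laruv" ends in -v. The one such stem in the data (figrozuv → figrozuvvani) doubles the final consonant and adds -ani (as do gafkubkur, lasis), so the same rule applies.
The other patterns: stems ending in -h double the final consonant and add -oth; stems ending in -n or -w add -us.
So laruv → laruvvani.

laruvvani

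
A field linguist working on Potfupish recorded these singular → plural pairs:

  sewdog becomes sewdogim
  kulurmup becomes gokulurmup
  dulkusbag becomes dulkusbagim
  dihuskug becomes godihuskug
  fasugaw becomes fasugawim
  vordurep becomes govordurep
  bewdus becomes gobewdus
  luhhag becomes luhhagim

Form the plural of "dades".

godades

dihuskug and luhhag both end in -g yet inflect differently (godihuskug, luhhagim), so the final letter is not what conditions the rule; the last vowel is.
"dades" has last vowel 'e'. The one such stem in the data (vordurep → govordurep) adds the prefix go-, so the same rule applies.
The other pattern: stems whose last vowel is 'a' or 'o' add -im.
So dades → godades.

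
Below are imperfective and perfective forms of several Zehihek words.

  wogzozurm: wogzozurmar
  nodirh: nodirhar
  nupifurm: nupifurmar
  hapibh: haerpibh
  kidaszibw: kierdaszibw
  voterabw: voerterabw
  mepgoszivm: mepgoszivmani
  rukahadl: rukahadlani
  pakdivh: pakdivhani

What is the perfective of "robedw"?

robedwani

nodirh and hapibh both end in -h yet inflect differently (nodirhar, haerpibh), so the final letter is not what conditions the rule; the second-to-last letter is.
"robedw" has second-to-last letter 'd'. The one such stem in the data (rukahadl → rukahadlani) adds -ani, so the same rule applies.
The other patterns: stems whose second-to-last letter is 'r' add -ar; stems whose second-to-last letter is 'b' insert -er- after the first vowel.
So robedw → robedwani.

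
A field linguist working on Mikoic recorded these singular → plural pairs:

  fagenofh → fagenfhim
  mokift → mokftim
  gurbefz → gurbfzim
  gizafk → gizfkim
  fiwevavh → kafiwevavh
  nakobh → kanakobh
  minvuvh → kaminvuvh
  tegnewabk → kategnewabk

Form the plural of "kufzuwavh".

kakufzuwavh

"kufzuwavh" has second-to-last letter 'v'. The stems whose second-to-last letter is 'v' (fiwevavh → kafiwevavh, minvuvh → kaminvuvh) add the prefix ka-.
The other pattern: stems whose second-to-last letter is 'f' delete the last vowel and add -im.
So kufzuwavh → kakufzuwavh.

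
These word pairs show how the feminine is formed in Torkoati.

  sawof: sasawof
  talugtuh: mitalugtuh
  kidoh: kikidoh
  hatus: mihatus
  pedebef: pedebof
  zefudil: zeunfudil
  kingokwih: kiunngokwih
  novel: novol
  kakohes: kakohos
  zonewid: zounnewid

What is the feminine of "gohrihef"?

gohrihof

zefudil and novel both end in -l yet inflect differently (zeunfudil, novol), so the final letter is not what conditions the rule; the last vowel is.
"gohrihef" has last vowel 'e'. The stems whose last vowel is 'e' (pedebef → pedebof, kakohes → kakohos, novel → novol) change the last vowel to 'o'.
So gohrihef → gohrihof.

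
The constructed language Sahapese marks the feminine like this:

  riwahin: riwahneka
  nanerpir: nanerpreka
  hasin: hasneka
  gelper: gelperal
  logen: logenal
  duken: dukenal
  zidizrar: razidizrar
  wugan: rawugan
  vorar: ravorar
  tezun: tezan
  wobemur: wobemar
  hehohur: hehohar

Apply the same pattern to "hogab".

rahogab

nanerpir and gelper both end in -r yet inflect differently (nanerpreka, gelperal), so the final letter is not what conditions the rule; the last vowel is.
"hogab" has last vowel 'a'. The stems whose last vowel is 'a' (zidizrar → razidizrar, wugan → rawugan, vorar → ravorar) add the prefix ra-.
The other patterns: stems whose last vowel is 'i' delete the last vowel and add -eka; stems whose last vowel is 'e' add -al; stems whose last vowel is 'u' change the last vowel to 'a'.
So hogab → rahogab.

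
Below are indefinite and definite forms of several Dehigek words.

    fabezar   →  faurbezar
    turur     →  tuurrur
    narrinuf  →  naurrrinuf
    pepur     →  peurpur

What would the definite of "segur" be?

Every pair shown (fabezar → faurbezar, turur → tuurrur, narrinuf → naurrrinuf, …) follows the same rule: insert -ur- after the first vowel.
So segur → seurgur.

seurgur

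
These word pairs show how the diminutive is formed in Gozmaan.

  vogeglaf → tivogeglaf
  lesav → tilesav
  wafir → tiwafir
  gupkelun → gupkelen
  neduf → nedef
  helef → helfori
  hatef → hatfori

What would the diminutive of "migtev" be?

vogeglaf and neduf both end in -f yet inflect differently (tivogeglaf, nedef), so the final letter is not what conditions the rule; the last vowel is.
"migtev" has last vowel 'e'. The stems whose last vowel is 'e' (helef → helfori, hatef → hatfori) delete the last vowel and add -ori.
So migtev → migtvori.

migtvori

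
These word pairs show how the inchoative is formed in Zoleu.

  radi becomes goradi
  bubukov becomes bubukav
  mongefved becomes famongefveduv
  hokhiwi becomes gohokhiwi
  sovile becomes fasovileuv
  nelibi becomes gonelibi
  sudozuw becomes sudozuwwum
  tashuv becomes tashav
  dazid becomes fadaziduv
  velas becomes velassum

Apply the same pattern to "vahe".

favaheuv

nelibi and dazid both have last vowel 'i' yet inflect differently (gonelibi, fadaziduv), so the last vowel is not what conditions the rule; the final letter is.
"vahe" ends in -e. The one such stem in the data (sovile → fasovileuv) adds fa- … -uv around the stem, so the same rule applies.
The other patterns: stems ending in -v change the last vowel to 'a'; stems ending in -i add the prefix go-; stems ending in -s or -w double the final consonant and add -um.
So vahe → favaheuv.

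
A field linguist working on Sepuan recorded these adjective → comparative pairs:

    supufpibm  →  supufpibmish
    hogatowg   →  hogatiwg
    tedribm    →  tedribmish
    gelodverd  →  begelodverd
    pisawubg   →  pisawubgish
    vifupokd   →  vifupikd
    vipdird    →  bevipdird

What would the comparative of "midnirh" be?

vipdird and vifupokd both end in -d yet inflect differently (bevipdird, vifupikd), so the final letter is not what conditions the rule; the second-to-last letter is.
"midnirh" has second-to-last letter 'r'. The stems whose second-to-last letter is 'r' (vipdird → bevipdird, gelodverd → begelodverd) add the prefix be-.
So midnirh → bemidnirh.

bemidnirh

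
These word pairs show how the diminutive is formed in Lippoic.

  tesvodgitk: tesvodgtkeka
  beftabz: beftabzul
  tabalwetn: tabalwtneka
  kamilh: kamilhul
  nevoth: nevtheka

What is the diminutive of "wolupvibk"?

wolupvibkul

"wolupvibk" has second-to-last letter 'b'. The one such stem in the data (beftabz → beftabzul) adds -ul, so the same rule applies.
So wolupvibk → wolupvibkul.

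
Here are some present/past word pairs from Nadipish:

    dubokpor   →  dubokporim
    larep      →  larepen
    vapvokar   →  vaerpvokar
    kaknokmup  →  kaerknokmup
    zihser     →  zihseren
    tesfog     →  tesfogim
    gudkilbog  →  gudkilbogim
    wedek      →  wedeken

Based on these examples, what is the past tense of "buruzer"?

buruzeren

zihser and dubokpor both end in -r yet inflect differently (zihseren, dubokporim), so the final letter is not what conditions the rule; the last vowel is.
"buruzer" has last vowel 'e'. The stems whose last vowel is 'e' (zihser → zihseren, wedek → wedeken, larep → larepen) add -en.
So buruzer → buruzeren.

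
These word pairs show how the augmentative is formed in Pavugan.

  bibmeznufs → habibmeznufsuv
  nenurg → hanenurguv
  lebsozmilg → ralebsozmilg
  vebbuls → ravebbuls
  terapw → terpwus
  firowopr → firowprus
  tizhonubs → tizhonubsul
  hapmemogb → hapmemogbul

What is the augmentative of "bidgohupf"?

nenurg and lebsozmilg both end in -g yet inflect differently (hanenurguv, ralebsozmilg), so the final letter is not what conditions the rule; the second-to-last letter is.
"bidgohupf" has second-to-last letter 'p'. The stems whose second-to-last letter is 'p' (terapw → terpwus, firowopr → firowprus) delete the last vowel and add -us.
So bidgohupf → bidgohpfus.

bidgohpfus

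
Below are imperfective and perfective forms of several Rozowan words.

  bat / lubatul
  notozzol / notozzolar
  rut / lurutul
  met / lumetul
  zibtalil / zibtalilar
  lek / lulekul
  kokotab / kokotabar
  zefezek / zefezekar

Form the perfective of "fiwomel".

zefezek and lek both end in -k yet inflect differently (zefezekar, lulekul), so the final letter is not what conditions the rule; the number of vowels is.
"fiwomel" has 3 vowels. The stems with 3 vowels (notozzol → notozzolar, kokotab → kokotabar, zefezek → zefezekar) add -ar.
The other pattern: stems with 1 vowel add lu- … -ul around the stem.
So fiwomel → fiwomelar.

fiwomelar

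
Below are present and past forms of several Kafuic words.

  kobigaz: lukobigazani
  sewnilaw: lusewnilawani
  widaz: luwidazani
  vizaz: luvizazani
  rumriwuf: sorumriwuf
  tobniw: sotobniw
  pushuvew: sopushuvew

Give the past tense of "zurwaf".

sewnilaw and tobniw both end in -w yet inflect differently (lusewnilawani, sotobniw), so the final letter is not what conditions the rule; the last vowel is.
"zurwaf" has last vowel 'a'. The stems whose last vowel is 'a' (kobigaz → lukobigazani, sewnilaw → lusewnilawani, widaz → luwidazani) add lu- … -ani around the stem.
The other pattern: stems whose last vowel is 'e', 'i' or 'u' add the prefix so-.
So zurwaf → luzurwafani.

luzurwafani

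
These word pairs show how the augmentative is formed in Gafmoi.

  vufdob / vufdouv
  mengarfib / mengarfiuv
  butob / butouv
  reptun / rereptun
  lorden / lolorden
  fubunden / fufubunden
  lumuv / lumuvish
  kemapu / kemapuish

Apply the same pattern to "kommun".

kokommun

reptun and lumuv both have last vowel 'u' yet inflect differently (rereptun, lumuvish), so the last vowel is not what conditions the rule; the final letter is.
"kommun" ends in -n. The stems ending in -n (reptun → rereptun, lorden → lolorden, fubunden → fufubunden) repeat the first consonant+vowel as a prefix.
So kommun → kokommun.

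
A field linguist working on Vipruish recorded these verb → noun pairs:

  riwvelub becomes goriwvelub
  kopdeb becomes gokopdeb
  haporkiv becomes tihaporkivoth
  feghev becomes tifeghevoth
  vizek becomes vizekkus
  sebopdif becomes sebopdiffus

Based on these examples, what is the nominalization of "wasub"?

gowasub

"wasub" ends in -b. The stems ending in -b (riwvelub → goriwvelub, kopdeb → gokopdeb) add the prefix go-.
So wasub → gowasub.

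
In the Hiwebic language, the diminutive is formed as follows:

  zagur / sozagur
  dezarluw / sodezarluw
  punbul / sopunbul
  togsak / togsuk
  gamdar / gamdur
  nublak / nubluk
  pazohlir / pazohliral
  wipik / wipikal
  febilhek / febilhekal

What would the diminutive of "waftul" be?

sowaftul

"waftul" has last vowel 'u'. The stems whose last vowel is 'u' (zagur → sozagur, dezarluw → sodezarluw, punbul → sopunbul) add the prefix so-.
The other patterns: stems whose last vowel is 'a' change the last vowel to 'u'; stems whose last vowel is 'e' or 'i' add -al.
So waftul → sowaftul.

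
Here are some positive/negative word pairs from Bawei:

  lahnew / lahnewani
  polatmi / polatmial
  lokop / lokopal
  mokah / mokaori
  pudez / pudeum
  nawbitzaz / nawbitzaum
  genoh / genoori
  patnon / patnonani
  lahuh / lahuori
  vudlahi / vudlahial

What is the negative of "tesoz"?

tesoum

patnon and genoh both have last vowel 'o' yet inflect differently (patnonani, genoori), so the last vowel is not what conditions the rule; the final letter is.
"tesoz" ends in -z. The stems ending in -z (pudez → pudeum, nawbitzaz → nawbitzaum) drop the final letter and add -um.
So tesoz → tesoum.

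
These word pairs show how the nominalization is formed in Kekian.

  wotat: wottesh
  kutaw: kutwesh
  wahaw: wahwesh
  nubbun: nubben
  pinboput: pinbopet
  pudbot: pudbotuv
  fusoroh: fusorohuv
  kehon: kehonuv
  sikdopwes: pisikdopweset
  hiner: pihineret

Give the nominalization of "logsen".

pilogsenet

wotat and pinboput both end in -t yet inflect differently (wottesh, pinbopet), so the final letter is not what conditions the rule; the last vowel is.
"logsen" has last vowel 'e'. The stems whose last vowel is 'e' (sikdopwes → pisikdopweset, hiner → pihineret) add pi- … -et around the stem.
So logsen → pilogsenet.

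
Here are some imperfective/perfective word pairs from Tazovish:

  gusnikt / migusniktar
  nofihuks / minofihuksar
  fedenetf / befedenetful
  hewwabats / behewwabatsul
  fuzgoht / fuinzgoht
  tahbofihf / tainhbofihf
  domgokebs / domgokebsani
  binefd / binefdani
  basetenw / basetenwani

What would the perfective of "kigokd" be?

nofihuks and hewwabats both end in -s yet inflect differently (minofihuksar, behewwabatsul), so the final letter is not what conditions the rule; the second-to-last letter is.
"kigokd" has second-to-last letter 'k'. The stems whose second-to-last letter is 'k' (gusnikt → migusniktar, nofihuks → minofihuksar) add mi- … -ar around the stem.
So kigokd → mikigokdar.

mikigokdar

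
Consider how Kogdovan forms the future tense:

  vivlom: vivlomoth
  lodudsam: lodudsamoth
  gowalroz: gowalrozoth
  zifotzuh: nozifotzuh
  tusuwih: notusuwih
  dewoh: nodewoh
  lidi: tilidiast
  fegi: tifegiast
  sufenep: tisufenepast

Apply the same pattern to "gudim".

vivlom and dewoh both have last vowel 'o' yet inflect differently (vivlomoth, nodewoh), so the last vowel is not what conditions the rule; the final letter is.
"gudim" ends in -m. The stems ending in -m (vivlom → vivlomoth, lodudsam → lodudsamoth) add -oth.
The other patterns: stems ending in -h add the prefix no-; stems ending in -i or -p add ti- … -ast around the stem.
So gudim → gudimoth.

gudimoth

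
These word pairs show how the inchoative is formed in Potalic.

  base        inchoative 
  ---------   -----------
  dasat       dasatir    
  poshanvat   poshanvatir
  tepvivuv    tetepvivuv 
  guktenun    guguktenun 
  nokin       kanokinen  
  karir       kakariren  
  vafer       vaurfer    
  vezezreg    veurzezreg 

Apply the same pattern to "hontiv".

guktenun and nokin both end in -n yet inflect differently (guguktenun, kanokinen), so the final letter is not what conditions the rule; the last vowel is.
"hontiv" has last vowel 'i'. The stems whose last vowel is 'i' (nokin → kanokinen, karir → kakariren) add ka- … -en around the stem.
So hontiv → kahontiven.

kahontiven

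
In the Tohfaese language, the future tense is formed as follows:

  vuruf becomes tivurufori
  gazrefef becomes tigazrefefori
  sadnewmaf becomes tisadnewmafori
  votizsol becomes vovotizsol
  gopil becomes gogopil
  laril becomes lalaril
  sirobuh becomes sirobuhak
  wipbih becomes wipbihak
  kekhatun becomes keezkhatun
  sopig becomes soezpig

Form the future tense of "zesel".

zezesel

vuruf and sirobuh both have last vowel 'u' yet inflect differently (tivurufori, sirobuhak), so the last vowel is not what conditions the rule; the final letter is.
"zesel" ends in -l. The stems ending in -l (votizsol → vovotizsol, gopil → gogopil, laril → lalaril) repeat the first consonant+vowel as a prefix.
The other patterns: stems ending in -f add ti- … -ori around the stem; stems ending in -h add -ak; stems ending in -g or -n insert -ez- after the first vowel.
So zesel → zezesel.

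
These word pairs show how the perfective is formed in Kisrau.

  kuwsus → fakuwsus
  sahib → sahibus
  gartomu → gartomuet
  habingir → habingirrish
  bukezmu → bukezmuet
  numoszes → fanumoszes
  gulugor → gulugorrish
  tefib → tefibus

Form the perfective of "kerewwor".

kuwsus and gartomu both have last vowel 'u' yet inflect differently (fakuwsus, gartomuet), so the last vowel is not what conditions the rule; the final letter is.
"kerewwor" ends in -r. The stems ending in -r (habingir → habingirrish, gulugor → gulugorrish) double the final consonant and add -ish.
So kerewwor → kerewworrish.

kerewworrish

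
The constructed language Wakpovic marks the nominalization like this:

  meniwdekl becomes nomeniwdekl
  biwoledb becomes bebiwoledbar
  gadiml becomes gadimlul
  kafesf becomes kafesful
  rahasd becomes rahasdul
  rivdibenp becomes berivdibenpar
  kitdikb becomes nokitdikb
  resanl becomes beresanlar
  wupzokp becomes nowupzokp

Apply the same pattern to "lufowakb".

gadiml and meniwdekl both end in -l yet inflect differently (gadimlul, nomeniwdekl), so the final letter is not what conditions the rule; the second-to-last letter is.
"lufowakb" has second-to-last letter 'k'. The stems whose second-to-last letter is 'k' (meniwdekl → nomeniwdekl, wupzokp → nowupzokp, kitdikb → nokitdikb) add the prefix no-.
So lufowakb → nolufowakb.

nolufowakb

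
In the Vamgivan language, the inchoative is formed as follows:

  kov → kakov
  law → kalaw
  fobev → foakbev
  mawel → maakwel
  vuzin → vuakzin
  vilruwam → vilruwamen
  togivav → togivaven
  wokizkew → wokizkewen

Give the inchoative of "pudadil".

"pudadil" has 3 vowels. The stems with 3 vowels (vilruwam → vilruwamen, togivav → togivaven, wokizkew → wokizkewen) add -en.
The other patterns: stems with 1 vowel add the prefix ka-; stems with 2 vowels insert -ak- after the first vowel.
So pudadil → pudadilen.

pudadilen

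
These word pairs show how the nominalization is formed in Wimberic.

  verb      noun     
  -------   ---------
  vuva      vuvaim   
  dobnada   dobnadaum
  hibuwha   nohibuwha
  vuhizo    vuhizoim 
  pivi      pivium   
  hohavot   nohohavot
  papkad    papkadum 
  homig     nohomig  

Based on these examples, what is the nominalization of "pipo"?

hibuwha and vuva both end in -a yet inflect differently (nohibuwha, vuvaim), so the final letter is not what conditions the rule; the first letter is.
"pipo" begins with p-. The stems beginning with p- (papkad → papkadum, pivi → pivium) add -um.
The other patterns: stems beginning with h- add the prefix no-; stems beginning with v- add -im.
So pipo → pipoum.

pipoum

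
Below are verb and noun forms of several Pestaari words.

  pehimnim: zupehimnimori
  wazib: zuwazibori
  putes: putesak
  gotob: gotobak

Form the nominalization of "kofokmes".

kofokmesak

wazib and gotob both end in -b yet inflect differently (zuwazibori, gotobak), so the final letter is not what conditions the rule; the last vowel is.
"kofokmes" has last vowel 'e'. The one such stem in the data (putes → putesak) adds -ak, so the same rule applies.
The other pattern: stems whose last vowel is 'i' add zu- … -ori around the stem.
So kofokmes → kofokmesak.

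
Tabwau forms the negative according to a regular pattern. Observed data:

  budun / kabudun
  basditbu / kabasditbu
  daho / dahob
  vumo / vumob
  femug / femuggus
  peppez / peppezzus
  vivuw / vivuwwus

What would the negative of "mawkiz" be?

"mawkiz" ends in -z. The one such stem in the data (peppez → peppezzus) doubles the final consonant and adds -us (as do femug, vivuw), so the same rule applies.
So mawkiz → mawkizzus.

mawkizzus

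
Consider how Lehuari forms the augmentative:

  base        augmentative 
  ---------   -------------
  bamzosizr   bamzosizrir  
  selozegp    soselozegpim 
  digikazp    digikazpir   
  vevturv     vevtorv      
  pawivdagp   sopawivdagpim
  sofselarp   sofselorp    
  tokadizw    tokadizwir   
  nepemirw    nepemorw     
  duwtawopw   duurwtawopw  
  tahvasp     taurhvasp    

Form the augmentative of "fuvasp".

fuurvasp

"fuvasp" has second-to-last letter 's'. The one such stem in the data (tahvasp → taurhvasp) inserts -ur- after the first vowel (as does duwtawopw), so the same rule applies.
The other patterns: stems whose second-to-last letter is 'g' add so- … -im around the stem; stems whose second-to-last letter is 'z' add -ir; stems whose second-to-last letter is 'r' change the last vowel to 'o'.
So fuvasp → fuurvasp.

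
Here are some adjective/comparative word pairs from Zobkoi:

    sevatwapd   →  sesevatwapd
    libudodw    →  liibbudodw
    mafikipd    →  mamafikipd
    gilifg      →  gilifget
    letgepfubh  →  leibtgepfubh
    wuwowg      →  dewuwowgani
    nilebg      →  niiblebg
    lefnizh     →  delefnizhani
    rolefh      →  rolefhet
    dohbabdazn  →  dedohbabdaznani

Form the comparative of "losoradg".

loibsoradg

gilifg and nilebg both end in -g yet inflect differently (gilifget, niiblebg), so the final letter is not what conditions the rule; the second-to-last letter is.
"losoradg" has second-to-last letter 'd'. The one such stem in the data (libudodw → liibbudodw) inserts -ib- after the first vowel (as do nilebg, letgepfubh), so the same rule applies.
So losoradg → loibsoradg.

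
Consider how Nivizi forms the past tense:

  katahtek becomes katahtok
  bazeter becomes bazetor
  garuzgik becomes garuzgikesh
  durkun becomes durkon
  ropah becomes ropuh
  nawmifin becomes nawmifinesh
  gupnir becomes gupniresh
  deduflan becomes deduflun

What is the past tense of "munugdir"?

munugdiresh

deduflan and nawmifin both end in -n yet inflect differently (deduflun, nawmifinesh), so the final letter is not what conditions the rule; the last vowel is.
"munugdir" has last vowel 'i'. The stems whose last vowel is 'i' (garuzgik → garuzgikesh, gupnir → gupniresh, nawmifin → nawmifinesh) add -esh.
The other patterns: stems whose last vowel is 'a' change the last vowel to 'u'; stems whose last vowel is 'e' or 'u' change the last vowel to 'o'.
So munugdir → munugdiresh.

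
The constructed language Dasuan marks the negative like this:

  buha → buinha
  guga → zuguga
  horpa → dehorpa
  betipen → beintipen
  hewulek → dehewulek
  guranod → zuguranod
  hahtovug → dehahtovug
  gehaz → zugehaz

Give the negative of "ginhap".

zuginhap

buha and horpa both end in -a yet inflect differently (buinha, dehorpa), so the final letter is not what conditions the rule; the first letter is.
"ginhap" begins with g-. The stems beginning with g- (guranod → zuguranod, gehaz → zugehaz, guga → zuguga) add the prefix zu-.
The other patterns: stems beginning with b- insert -in- after the first vowel; stems beginning with h- add the prefix de-.
So ginhap → zuginhap.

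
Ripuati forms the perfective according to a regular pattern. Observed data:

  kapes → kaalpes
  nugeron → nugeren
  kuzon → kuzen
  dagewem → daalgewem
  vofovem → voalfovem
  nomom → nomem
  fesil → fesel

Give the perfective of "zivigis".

vofovem and nomom both end in -m yet inflect differently (voalfovem, nomem), so the final letter is not what conditions the rule; the last vowel is.
"zivigis" has last vowel 'i'. The one such stem in the data (fesil → fesel) changes the last vowel to 'e' (as do kuzon, nomom), so the same rule applies.
The other pattern: stems whose last vowel is 'e' insert -al- after the first vowel.
So zivigis → ziviges.

ziviges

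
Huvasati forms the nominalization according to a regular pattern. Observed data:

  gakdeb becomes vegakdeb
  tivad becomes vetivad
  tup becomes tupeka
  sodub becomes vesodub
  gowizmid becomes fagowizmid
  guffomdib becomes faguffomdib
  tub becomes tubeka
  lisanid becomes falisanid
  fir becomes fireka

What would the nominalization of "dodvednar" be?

fadodvednar

tub and gakdeb both end in -b yet inflect differently (tubeka, vegakdeb), so the final letter is not what conditions the rule; the number of vowels is.
"dodvednar" has 3 vowels. The stems with 3 vowels (gowizmid → fagowizmid, lisanid → falisanid, guffomdib → faguffomdib) add the prefix fa-.
So dodvednar → fadodvednar.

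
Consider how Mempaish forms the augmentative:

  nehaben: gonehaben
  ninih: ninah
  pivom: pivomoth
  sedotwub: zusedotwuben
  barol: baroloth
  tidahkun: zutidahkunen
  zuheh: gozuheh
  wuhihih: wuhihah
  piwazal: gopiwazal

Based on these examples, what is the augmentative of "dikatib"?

"dikatib" has last vowel 'i'. The stems whose last vowel is 'i' (wuhihih → wuhihah, ninih → ninah) change the last vowel to 'a'.
So dikatib → dikatab.

dikatab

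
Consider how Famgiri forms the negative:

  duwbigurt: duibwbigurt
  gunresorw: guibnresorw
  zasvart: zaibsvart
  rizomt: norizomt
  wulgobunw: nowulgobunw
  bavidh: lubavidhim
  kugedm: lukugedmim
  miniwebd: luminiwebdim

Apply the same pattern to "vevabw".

duwbigurt and rizomt both end in -t yet inflect differently (duibwbigurt, norizomt), so the final letter is not what conditions the rule; the second-to-last letter is.
"vevabw" has second-to-last letter 'b'. The one such stem in the data (miniwebd → luminiwebdim) adds lu- … -im around the stem, so the same rule applies.
So vevabw → luvevabwim.

luvevabwim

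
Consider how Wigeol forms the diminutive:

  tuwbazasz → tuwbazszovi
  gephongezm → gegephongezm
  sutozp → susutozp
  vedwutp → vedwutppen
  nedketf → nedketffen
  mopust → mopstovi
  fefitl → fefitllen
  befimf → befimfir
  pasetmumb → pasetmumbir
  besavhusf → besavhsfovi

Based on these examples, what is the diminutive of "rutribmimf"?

"rutribmimf" has second-to-last letter 'm'. The stems whose second-to-last letter is 'm' (pasetmumb → pasetmumbir, befimf → befimfir) add -ir.
The other patterns: stems whose second-to-last letter is 't' double the final consonant and add -en; stems whose second-to-last letter is 's' delete the last vowel and add -ovi; stems whose second-to-last letter is 'z' repeat the first consonant+vowel as a prefix.
So rutribmimf → rutribmimfir.

rutribmimfir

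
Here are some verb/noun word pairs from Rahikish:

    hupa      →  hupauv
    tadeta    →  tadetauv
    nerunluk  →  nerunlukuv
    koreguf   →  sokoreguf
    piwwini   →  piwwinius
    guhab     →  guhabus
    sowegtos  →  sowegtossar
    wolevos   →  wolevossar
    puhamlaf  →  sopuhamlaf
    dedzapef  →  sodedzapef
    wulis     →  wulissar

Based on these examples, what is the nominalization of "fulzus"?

"fulzus" ends in -s. The stems ending in -s (wolevos → wolevossar, sowegtos → sowegtossar, wulis → wulissar) double the final consonant and add -ar.
The other patterns: stems ending in -f add the prefix so-; stems ending in -a or -k add -uv; stems ending in -b or -i add -us.
So fulzus → fulzussar.

fulzussar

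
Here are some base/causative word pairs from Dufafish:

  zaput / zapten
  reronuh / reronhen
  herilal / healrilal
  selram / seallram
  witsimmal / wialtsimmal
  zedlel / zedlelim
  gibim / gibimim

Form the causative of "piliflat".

pialliflat

herilal and zedlel both end in -l yet inflect differently (healrilal, zedlelim), so the final letter is not what conditions the rule; the last vowel is.
"piliflat" has last vowel 'a'. The stems whose last vowel is 'a' (herilal → healrilal, selram → seallram, witsimmal → wialtsimmal) insert -al- after the first vowel.
The other patterns: stems whose last vowel is 'u' delete the last vowel and add -en; stems whose last vowel is 'e' or 'i' add -im.
So piliflat → pialliflat.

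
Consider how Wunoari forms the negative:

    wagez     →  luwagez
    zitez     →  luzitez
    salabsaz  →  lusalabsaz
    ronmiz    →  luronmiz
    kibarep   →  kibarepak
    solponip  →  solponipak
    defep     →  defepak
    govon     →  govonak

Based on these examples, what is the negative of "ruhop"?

"ruhop" ends in -p. The stems ending in -p (kibarep → kibarepak, solponip → solponipak, defep → defepak) add -ak.
The other pattern: stems ending in -z add the prefix lu-.
So ruhop → ruhopak.

ruhopak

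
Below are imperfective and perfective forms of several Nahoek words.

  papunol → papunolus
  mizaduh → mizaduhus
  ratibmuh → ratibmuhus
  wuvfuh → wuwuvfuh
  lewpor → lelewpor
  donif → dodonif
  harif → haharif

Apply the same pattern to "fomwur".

fofomwur

"fomwur" has 2 vowels. The stems with 2 vowels (wuvfuh → wuwuvfuh, lewpor → lelewpor, donif → dodonif) repeat the first consonant+vowel as a prefix.
So fomwur → fofomwur.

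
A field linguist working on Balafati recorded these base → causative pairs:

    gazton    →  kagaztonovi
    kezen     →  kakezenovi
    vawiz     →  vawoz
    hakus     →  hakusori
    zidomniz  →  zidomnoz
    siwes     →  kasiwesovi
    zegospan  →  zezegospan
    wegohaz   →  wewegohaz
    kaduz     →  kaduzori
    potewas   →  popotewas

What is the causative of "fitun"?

fitunori

wegohaz and vawiz both end in -z yet inflect differently (wewegohaz, vawoz), so the final letter is not what conditions the rule; the last vowel is.
"fitun" has last vowel 'u'. The stems whose last vowel is 'u' (hakus → hakusori, kaduz → kaduzori) add -ori.
So fitun → fitunori.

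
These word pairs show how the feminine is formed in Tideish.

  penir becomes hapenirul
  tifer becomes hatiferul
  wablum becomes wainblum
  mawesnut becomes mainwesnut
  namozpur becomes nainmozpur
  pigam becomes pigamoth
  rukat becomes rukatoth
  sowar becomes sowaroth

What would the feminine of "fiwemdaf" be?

penir and namozpur both end in -r yet inflect differently (hapenirul, nainmozpur), so the final letter is not what conditions the rule; the last vowel is.
"fiwemdaf" has last vowel 'a'. The stems whose last vowel is 'a' (pigam → pigamoth, rukat → rukatoth, sowar → sowaroth) add -oth.
The other patterns: stems whose last vowel is 'e' or 'i' add ha- … -ul around the stem; stems whose last vowel is 'u' insert -in- after the first vowel.
So fiwemdaf → fiwemdafoth.

fiwemdafoth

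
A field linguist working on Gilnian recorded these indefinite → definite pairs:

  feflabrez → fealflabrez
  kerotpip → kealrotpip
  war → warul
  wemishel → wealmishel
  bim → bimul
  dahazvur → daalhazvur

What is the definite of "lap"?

war and dahazvur both end in -r yet inflect differently (warul, daalhazvur), so the final letter is not what conditions the rule; the number of vowels is.
"lap" has 1 vowel. The stems with 1 vowel (bim → bimul, war → warul) add -ul.
The other pattern: stems with 3 vowels insert -al- after the first vowel.
So lap → lapul.

lapul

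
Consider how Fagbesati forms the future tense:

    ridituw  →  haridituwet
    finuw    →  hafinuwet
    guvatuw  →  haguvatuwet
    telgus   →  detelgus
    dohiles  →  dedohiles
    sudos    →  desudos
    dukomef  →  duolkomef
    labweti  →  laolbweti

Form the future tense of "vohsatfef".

voolhsatfef

ridituw and telgus both have last vowel 'u' yet inflect differently (haridituwet, detelgus), so the last vowel is not what conditions the rule; the final letter is.
"vohsatfef" ends in -f. The one such stem in the data (dukomef → duolkomef) inserts -ol- after the first vowel (as does labweti), so the same rule applies.
So vohsatfef → voolhsatfef.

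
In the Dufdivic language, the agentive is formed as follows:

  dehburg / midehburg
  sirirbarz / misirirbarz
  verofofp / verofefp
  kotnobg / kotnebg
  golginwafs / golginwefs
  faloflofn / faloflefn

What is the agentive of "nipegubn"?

dehburg and kotnobg both end in -g yet inflect differently (midehburg, kotnebg), so the final letter is not what conditions the rule; the second-to-last letter is.
"nipegubn" has second-to-last letter 'b'. The one such stem in the data (kotnobg → kotnebg) changes the last vowel to 'e' (as do golginwafs, faloflofn), so the same rule applies.
The other pattern: stems whose second-to-last letter is 'r' add the prefix mi-.
So nipegubn → nipegebn.

nipegebn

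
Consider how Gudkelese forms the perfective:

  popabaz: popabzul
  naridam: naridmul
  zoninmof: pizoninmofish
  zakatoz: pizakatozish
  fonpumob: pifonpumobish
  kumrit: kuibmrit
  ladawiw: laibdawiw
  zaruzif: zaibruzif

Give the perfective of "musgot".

"musgot" has last vowel 'o'. The stems whose last vowel is 'o' (zoninmof → pizoninmofish, zakatoz → pizakatozish, fonpumob → pifonpumobish) add pi- … -ish around the stem.
The other patterns: stems whose last vowel is 'a' delete the last vowel and add -ul; stems whose last vowel is 'i' insert -ib- after the first vowel.
So musgot → pimusgotish.

pimusgotish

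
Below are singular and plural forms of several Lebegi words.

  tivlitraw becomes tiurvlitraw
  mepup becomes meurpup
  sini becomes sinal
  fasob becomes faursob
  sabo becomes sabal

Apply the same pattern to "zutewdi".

fasob and sabo both have last vowel 'o' yet inflect differently (faursob, sabal), so the last vowel is not what conditions the rule; whether the stem ends in a vowel or a consonant is.
"zutewdi" ends in a vowel. The stems ending in a vowel (sini → sinal, sabo → sabal) drop the final letter and add -al.
So zutewdi → zutewdal.

zutewdal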